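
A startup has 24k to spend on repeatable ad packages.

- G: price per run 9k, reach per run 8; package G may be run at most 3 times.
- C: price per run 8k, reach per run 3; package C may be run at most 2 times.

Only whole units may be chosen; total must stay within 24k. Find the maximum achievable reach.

16

This is a bounded integer knapsack.
G has the best ratio (8/9); taking only G gives at most 2×8 = 16 (stopped by the price limit).
Optimal: 2×G: price 18 ≤ 24, reach 2·8 = 16.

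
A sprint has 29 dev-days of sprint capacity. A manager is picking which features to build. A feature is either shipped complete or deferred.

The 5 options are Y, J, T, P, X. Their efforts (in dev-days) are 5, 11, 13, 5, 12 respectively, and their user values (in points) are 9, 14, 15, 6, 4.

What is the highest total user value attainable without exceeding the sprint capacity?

Allowing fractional choices, the relaxed optimum would be about 38.2, but features are indivisible.
Y + J + T: effort 5 + 11 + 13 = 29 ≤ 29, user value 9 + 14 + 15 = 38.
J + T + P: effort 11 + 13 + 5 = 29 ≤ 29, user value 14 + 15 + 6 = 35.
Best is Y, J, and T with total user value 38.

38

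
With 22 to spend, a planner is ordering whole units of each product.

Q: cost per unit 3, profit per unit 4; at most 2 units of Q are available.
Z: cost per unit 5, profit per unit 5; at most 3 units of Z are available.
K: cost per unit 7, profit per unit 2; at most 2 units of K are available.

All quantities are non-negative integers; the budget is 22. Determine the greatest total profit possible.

23

Q has the best ratio (4/3); taking only Q gives at most 2×4 = 8 (stopped by the supply cap of 2).
Mixing does better — 2×Q and 3×Z: cost 21 ≤ 22, profit 2·4 + 3·5 = 23.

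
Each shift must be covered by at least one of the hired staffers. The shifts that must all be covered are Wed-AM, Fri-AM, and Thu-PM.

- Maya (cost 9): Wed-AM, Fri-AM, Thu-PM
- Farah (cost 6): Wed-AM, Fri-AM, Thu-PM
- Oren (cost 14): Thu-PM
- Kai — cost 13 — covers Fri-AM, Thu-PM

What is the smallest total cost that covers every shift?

6

This is an integer covering problem.
Farah alone covers Wed-AM, Fri-AM, Thu-PM — every shift.
Total cost: 6.
No cover costs less than 6.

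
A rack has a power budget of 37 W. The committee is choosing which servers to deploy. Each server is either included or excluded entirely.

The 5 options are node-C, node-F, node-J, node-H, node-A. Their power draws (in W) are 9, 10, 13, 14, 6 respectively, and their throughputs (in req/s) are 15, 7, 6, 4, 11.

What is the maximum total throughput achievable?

Take node-C, node-F, and node-A: power draw 9 + 10 + 6 = 25 ≤ 37, throughput 15 + 7 + 11 = 33.
No other feasible combination does better.

33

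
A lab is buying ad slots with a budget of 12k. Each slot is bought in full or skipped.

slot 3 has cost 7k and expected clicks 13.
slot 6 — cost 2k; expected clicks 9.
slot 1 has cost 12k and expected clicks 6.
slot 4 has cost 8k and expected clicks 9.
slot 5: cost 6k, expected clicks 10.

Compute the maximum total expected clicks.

22

Allowing fractional choices, the relaxed optimum would be about 27.0, but ad slots are indivisible.
slot 6 + slot 5: cost 2 + 6 = 8 ≤ 12, expected clicks 9 + 10 = 19.
slot 3 + slot 6: cost 7 + 2 = 9 ≤ 12, expected clicks 13 + 9 = 22.
Best is slot 3 and slot 6 with total expected clicks 22.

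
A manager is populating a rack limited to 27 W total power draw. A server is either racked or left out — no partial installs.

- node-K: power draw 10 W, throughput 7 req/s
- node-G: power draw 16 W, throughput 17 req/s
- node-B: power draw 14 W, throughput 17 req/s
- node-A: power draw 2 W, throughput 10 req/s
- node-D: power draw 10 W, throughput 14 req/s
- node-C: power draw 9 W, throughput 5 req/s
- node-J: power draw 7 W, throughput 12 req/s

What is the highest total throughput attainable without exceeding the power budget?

This is an integer program with binary decision variables.
Take node-B, node-A, and node-D: power draw 14 + 2 + 10 = 26 ≤ 27, throughput 17 + 10 + 14 = 41.
No other feasible combination does better.

41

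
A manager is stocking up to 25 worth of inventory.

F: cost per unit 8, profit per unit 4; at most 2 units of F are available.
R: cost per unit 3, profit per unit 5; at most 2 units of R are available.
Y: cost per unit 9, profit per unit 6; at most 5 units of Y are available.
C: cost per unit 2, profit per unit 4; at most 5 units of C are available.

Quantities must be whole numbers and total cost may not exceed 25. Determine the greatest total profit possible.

36

C has the best ratio (4/2); taking only C gives at most 5×4 = 20 (stopped by the supply cap of 5).
Mixing does better — 2×R, 1×Y, and 5×C: cost 25 ≤ 25, profit 2·5 + 1·6 + 5·4 = 36.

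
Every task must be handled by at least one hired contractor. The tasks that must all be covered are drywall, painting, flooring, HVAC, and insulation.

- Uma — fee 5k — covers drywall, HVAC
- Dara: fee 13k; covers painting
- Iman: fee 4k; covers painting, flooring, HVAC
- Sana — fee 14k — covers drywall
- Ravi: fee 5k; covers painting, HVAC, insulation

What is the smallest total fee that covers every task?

14

Choose Uma, Iman, and Ravi: together they cover drywall, painting, flooring, HVAC, insulation — every task.
Total fee: 5 + 4 + 5 = 14.
No cover costs less than 14.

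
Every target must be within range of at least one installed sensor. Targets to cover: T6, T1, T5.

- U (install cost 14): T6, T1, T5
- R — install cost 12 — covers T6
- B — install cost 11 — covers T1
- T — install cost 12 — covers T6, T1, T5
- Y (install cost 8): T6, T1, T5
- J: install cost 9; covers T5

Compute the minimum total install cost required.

8

Y alone covers T6, T1, T5 — every target.
Total install cost: 8.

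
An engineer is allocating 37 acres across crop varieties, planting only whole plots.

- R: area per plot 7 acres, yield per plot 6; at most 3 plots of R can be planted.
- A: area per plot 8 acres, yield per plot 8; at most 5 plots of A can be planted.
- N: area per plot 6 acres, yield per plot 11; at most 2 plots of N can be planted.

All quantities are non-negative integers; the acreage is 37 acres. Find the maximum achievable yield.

3×A and 2×N: area 36 ≤ 37, yield 3·8 + 2·11 = 46.
1×R, 2×A, and 2×N: area 35 ≤ 37, yield 1·6 + 2·8 + 2·11 = 44.
Best is 46.

46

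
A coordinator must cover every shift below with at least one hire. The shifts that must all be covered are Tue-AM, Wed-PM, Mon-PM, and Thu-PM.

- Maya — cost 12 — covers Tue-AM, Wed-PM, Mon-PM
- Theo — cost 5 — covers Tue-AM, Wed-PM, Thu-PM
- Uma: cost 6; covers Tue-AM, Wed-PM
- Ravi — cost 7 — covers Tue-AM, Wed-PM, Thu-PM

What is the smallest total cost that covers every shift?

17

Choose Maya and Theo: together they cover Tue-AM, Wed-PM, Mon-PM, Thu-PM — every shift.
Total cost: 12 + 5 = 17.
No cover costs less than 17.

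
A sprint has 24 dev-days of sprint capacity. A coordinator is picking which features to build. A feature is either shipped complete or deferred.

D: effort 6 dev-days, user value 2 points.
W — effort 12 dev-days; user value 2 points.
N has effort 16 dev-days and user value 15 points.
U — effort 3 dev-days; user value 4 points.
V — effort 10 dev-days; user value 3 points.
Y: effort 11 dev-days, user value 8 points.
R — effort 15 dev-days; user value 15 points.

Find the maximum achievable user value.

21

U + R: effort 3 + 15 = 18 ≤ 24, user value 4 + 15 = 19.
D + U + R: effort 6 + 3 + 15 = 24 ≤ 24, user value 2 + 4 + 15 = 21.
Best is D, U, and R with total user value 21.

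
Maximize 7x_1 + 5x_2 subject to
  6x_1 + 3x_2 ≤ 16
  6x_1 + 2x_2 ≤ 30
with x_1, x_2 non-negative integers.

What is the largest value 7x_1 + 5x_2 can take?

25

The continuous relaxation peaks at (0, 5.33) with value 26.67; rounding to a feasible lattice point costs some objective.
(x_1,x_2)=(0,5): 6·0+3·5=15≤16, 6·0+2·5=10≤30, objective 25.
(x_1,x_2)=(0,4): 6·0+3·4=12≤16, 6·0+2·4=8≤30, objective 20.
Maximum is 25 at (x_1,x_2)=(0,5).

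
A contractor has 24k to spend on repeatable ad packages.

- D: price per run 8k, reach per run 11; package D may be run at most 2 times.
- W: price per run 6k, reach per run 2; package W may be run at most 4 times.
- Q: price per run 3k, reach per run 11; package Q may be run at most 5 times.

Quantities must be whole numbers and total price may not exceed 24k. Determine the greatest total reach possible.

Q has the best ratio (11/3); taking only Q gives at most 5×11 = 55 (stopped by the supply cap of 5).
Mixing does better — 1×D and 5×Q: price 23 ≤ 24, reach 1·11 + 5·11 = 66.

66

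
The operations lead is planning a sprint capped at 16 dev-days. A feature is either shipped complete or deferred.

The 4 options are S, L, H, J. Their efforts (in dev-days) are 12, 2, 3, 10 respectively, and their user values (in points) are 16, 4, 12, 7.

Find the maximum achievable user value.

28

Allowing fractional choices, the relaxed optimum would be about 30.7, but features are indivisible.
L + H + J: effort 2 + 3 + 10 = 15 ≤ 16, user value 4 + 12 + 7 = 23.
S + H: effort 12 + 3 = 15 ≤ 16, user value 16 + 12 = 28.
Best is S and H with total user value 28.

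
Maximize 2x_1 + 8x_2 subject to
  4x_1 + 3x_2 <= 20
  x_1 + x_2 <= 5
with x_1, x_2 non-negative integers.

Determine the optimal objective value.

(x_1,x_2)=(0,5): 4·0+3·5=15≤20, 1·0+1·5=5≤5, objective 40.
(x_1,x_2)=(1,4): 4·1+3·4=16≤20, 1·1+1·4=5≤5, objective 34.
(x_1,x_2)=(0,4): 4·0+3·4=12≤20, 1·0+1·4=4≤5, objective 32.
The best lattice point is (0,5), giving 40.

40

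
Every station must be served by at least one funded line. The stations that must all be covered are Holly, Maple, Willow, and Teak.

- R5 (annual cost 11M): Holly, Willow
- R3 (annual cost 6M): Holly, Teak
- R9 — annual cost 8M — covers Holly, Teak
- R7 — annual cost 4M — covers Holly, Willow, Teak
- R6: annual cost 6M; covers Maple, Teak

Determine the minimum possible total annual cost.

Choose R7 and R6: together they cover Holly, Maple, Willow, Teak — every station.
Total annual cost: 4 + 6 = 10.

10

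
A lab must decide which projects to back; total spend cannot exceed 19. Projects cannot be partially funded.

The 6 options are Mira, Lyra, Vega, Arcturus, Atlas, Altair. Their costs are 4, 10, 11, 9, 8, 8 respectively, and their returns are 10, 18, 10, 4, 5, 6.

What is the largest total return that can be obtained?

28

This is a 0-1 knapsack instance.
Allowing fractional choices, the relaxed optimum would be about 32.5, but projects are indivisible.
Lyra + Altair: cost 10 + 8 = 18 ≤ 19, return 18 + 6 = 24.
Lyra + Atlas: cost 10 + 8 = 18 ≤ 19, return 18 + 5 = 23.
Mira + Lyra: cost 4 + 10 = 14 ≤ 19, return 10 + 18 = 28.
Best is Mira and Lyra with total return 28.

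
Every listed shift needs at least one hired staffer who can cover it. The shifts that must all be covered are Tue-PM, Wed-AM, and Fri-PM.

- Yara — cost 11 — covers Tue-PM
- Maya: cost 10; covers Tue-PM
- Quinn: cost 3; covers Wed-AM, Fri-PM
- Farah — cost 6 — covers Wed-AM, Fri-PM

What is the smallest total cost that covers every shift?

This is an integer covering problem.
Choose Maya and Quinn: together they cover Tue-PM, Wed-AM, Fri-PM — every shift.
Total cost: 10 + 3 = 13.

13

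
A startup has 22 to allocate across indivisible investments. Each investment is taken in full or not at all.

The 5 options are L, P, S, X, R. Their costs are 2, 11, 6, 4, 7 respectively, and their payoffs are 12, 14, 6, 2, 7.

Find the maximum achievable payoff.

33

This is a 0-1 knapsack instance.
Allowing fractional choices, the relaxed optimum would be about 35.0, but investments are indivisible.
L + P + R: cost 2 + 11 + 7 = 20 ≤ 22, payoff 12 + 14 + 7 = 33.
L + P + S: cost 2 + 11 + 6 = 19 ≤ 22, payoff 12 + 14 + 6 = 32.
Best is L, P, and R with total payoff 33.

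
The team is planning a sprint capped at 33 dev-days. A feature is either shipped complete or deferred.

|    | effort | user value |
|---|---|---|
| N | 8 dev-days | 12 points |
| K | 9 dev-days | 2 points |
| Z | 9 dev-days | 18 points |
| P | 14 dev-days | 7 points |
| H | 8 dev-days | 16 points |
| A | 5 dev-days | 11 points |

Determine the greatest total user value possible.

57

Take N, Z, H, and A: effort 8 + 9 + 8 + 5 = 30 ≤ 33, user value 12 + 18 + 16 + 11 = 57.
No other feasible combination does better.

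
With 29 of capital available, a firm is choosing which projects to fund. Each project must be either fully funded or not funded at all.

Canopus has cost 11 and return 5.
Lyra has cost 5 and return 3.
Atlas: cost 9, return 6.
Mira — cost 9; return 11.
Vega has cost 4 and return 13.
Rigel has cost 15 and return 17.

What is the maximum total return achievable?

41

Atlas + Vega + Rigel: cost 9 + 4 + 15 = 28 ≤ 29, return 6 + 13 + 17 = 36.
Mira + Vega + Rigel: cost 9 + 4 + 15 = 28 ≤ 29, return 11 + 13 + 17 = 41.
Lyra + Vega + Rigel: cost 5 + 4 + 15 = 24 ≤ 29, return 3 + 13 + 17 = 33.
Best is Mira, Vega, and Rigel with total return 41.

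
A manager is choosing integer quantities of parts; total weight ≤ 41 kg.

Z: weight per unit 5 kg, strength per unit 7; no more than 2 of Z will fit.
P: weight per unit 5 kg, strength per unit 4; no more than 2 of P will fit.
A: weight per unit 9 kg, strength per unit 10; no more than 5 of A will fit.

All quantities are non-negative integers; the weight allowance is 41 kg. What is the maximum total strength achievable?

1×P and 4×A: weight 41 ≤ 41, strength 1·4 + 4·10 = 44.
1×Z and 4×A: weight 41 ≤ 41, strength 1·7 + 4·10 = 47.
Best is 47.

47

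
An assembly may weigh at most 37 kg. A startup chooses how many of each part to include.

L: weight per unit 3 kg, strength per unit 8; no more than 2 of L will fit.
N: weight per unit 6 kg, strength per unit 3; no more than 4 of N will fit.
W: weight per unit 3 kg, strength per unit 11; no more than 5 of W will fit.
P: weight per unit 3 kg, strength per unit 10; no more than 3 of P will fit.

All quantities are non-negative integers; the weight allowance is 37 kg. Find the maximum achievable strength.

104

This is a bounded integer knapsack.
2×L, 1×N, 5×W, and 3×P: weight 36 ≤ 37, strength 2·8 + 1·3 + 5·11 + 3·10 = 104.
2×L, 5×W, and 3×P: weight 30 ≤ 37, strength 2·8 + 5·11 + 3·10 = 101.
Best is 104.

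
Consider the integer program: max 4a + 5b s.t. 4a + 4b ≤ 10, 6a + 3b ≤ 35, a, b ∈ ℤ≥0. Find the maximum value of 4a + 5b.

10

(a,b)=(0,2) is feasible, giving 10.
(a,b)=(1,1) is feasible, giving 9.
The best lattice point is (0,2), giving 10.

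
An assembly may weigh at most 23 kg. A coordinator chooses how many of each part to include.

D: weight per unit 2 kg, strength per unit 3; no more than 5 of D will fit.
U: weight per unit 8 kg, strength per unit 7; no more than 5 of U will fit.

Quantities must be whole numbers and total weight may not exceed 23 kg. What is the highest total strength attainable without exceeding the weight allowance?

23

This is a bounded integer knapsack.
5×D and 1×U: weight 18 ≤ 23, strength 5·3 + 1·7 = 22.
3×D and 2×U: weight 22 ≤ 23, strength 3·3 + 2·7 = 23.
Best is 23.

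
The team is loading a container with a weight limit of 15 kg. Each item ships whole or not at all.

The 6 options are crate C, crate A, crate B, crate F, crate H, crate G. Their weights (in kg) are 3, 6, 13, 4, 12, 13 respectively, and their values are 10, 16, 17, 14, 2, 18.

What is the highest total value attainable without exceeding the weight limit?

40

Take crate C, crate A, and crate F: weight 3 + 6 + 4 = 13 ≤ 15, value 10 + 16 + 14 = 40.
No other feasible combination does better.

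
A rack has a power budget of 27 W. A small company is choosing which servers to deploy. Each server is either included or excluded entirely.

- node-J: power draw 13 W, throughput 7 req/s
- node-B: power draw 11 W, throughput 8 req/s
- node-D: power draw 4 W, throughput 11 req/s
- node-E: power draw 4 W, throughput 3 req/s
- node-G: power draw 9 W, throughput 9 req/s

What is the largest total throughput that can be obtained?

28

This is an integer program with binary decision variables.
node-B + node-D + node-G: power draw 11 + 4 + 9 = 24 ≤ 27, throughput 8 + 11 + 9 = 28.
node-J + node-D + node-G: power draw 13 + 4 + 9 = 26 ≤ 27, throughput 7 + 11 + 9 = 27.
node-D + node-E + node-G: power draw 4 + 4 + 9 = 17 ≤ 27, throughput 11 + 3 + 9 = 23.
Best is node-B, node-D, and node-G with total throughput 28.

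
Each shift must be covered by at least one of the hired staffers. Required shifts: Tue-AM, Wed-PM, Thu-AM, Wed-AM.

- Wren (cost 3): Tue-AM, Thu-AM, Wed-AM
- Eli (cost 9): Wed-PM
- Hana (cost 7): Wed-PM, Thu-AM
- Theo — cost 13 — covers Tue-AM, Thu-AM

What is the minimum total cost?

10

Choose Wren and Hana: together they cover Tue-AM, Wed-PM, Thu-AM, Wed-AM — every shift.
Total cost: 3 + 7 = 10.
No cover costs less than 10.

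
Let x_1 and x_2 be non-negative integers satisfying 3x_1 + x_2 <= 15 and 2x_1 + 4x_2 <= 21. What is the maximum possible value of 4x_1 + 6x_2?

34

(x_1,x_2)=(4,3): 3·4+1·3=15≤15, 2·4+4·3=20≤21, objective 34.
(x_1,x_2)=(2,4): 3·2+1·4=10≤15, 2·2+4·4=20≤21, objective 32.
No feasible integer point exceeds 34.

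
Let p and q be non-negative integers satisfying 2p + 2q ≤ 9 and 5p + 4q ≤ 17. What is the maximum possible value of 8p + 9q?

Relaxing integrality, the LP optimum is 38.25 at (p,q) = (0, 4.25), which is not an integer point.
(p,q)=(0,4) is feasible, giving 36.
(p,q)=(1,3) is feasible, giving 35.
(p,q)=(0,3) is feasible, giving 27.
No feasible integer point exceeds 36.

36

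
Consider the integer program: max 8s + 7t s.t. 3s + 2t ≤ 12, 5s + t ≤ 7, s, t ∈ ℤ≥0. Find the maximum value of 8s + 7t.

42

(s,t)=(0,6): 3·0+2·6=12≤12, 5·0+1·6=6≤7, objective 42.
(s,t)=(0,5): 3·0+2·5=10≤12, 5·0+1·5=5≤7, objective 35.
No feasible integer point exceeds 42.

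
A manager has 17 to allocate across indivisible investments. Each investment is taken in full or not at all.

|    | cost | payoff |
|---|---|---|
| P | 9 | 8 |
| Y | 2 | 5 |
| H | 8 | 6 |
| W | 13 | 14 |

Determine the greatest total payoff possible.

19

W: cost 13 ≤ 17, payoff 14.
Y + W: cost 2 + 13 = 15 ≤ 17, payoff 5 + 14 = 19.
P + H: cost 9 + 8 = 17 ≤ 17, payoff 8 + 6 = 14.
Best is Y and W with total payoff 19.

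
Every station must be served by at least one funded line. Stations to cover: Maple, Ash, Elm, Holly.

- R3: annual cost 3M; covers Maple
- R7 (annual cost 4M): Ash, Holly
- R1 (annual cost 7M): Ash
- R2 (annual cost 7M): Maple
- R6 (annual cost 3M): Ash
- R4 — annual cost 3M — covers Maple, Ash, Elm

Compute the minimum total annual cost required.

Choose R7 and R4: together they cover Maple, Ash, Elm, Holly — every station.
Total annual cost: 4 + 3 = 7.
No cover costs less than 7.

7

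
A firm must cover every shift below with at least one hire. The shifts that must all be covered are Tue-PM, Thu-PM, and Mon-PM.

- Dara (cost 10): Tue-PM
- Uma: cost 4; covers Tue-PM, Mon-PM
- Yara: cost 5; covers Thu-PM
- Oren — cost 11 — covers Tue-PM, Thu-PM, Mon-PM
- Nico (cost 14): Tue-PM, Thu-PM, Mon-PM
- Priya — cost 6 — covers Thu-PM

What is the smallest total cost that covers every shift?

9

Choose Uma and Yara: together they cover Tue-PM, Thu-PM, Mon-PM — every shift.
Total cost: 4 + 5 = 9.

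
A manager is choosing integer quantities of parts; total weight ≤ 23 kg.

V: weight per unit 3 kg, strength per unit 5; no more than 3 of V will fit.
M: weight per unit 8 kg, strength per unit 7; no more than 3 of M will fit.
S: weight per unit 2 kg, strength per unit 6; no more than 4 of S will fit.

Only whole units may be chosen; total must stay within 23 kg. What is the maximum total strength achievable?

41

3×V, 1×M, and 3×S: weight 23 ≤ 23, strength 3·5 + 1·7 + 3·6 = 40.
2×V, 1×M, and 4×S: weight 22 ≤ 23, strength 2·5 + 1·7 + 4·6 = 41.
Best is 41.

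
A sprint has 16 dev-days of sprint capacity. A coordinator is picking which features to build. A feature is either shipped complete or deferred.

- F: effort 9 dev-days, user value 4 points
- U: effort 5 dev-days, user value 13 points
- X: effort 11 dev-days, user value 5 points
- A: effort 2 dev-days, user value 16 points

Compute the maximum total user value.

33

Take F, U, and A: effort 9 + 5 + 2 = 16 ≤ 16, user value 4 + 13 + 16 = 33.
No other feasible combination does better.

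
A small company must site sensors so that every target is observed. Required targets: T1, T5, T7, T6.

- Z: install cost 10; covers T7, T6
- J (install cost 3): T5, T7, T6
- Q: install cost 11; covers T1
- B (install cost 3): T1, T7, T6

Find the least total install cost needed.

This is a weighted set-cover instance.
Choose J and B: together they cover T1, T5, T7, T6 — every target.
Total install cost: 3 + 3 = 6.
No cover costs less than 6.

6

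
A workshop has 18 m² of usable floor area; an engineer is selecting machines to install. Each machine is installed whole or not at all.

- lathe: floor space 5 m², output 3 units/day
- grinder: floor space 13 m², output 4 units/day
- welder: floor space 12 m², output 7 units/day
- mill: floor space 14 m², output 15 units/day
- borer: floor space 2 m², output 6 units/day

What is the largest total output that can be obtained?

Take mill and borer: floor space 14 + 2 = 16 ≤ 18, output 15 + 6 = 21.
No other feasible combination does better.

21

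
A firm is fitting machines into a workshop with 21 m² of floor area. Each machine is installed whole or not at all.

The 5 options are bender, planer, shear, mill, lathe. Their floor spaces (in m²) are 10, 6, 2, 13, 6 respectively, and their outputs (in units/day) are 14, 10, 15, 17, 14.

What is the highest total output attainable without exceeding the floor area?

Take shear, mill, and lathe: floor space 2 + 13 + 6 = 21 ≤ 21, output 15 + 17 + 14 = 46.
No other feasible combination does better.

46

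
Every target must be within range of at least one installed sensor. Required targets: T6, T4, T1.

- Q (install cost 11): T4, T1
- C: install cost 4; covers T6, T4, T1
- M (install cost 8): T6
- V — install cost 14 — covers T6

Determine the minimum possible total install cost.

4

C alone covers T6, T4, T1 — every target.
Total install cost: 4.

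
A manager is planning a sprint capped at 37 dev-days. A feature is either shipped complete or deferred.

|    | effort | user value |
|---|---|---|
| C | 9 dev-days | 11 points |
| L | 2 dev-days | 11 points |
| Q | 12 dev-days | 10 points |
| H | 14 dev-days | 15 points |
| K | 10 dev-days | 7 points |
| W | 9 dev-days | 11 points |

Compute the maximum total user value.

Allowing fractional choices, the relaxed optimum would be about 50.5, but features are indivisible.
L + Q + H + W: effort 2 + 12 + 14 + 9 = 37 ≤ 37, user value 11 + 10 + 15 + 11 = 47.
C + L + H + W: effort 9 + 2 + 14 + 9 = 34 ≤ 37, user value 11 + 11 + 15 + 11 = 48.
C + L + Q + H: effort 9 + 2 + 12 + 14 = 37 ≤ 37, user value 11 + 11 + 10 + 15 = 47.
Best is C, L, H, and W with total user value 48.

48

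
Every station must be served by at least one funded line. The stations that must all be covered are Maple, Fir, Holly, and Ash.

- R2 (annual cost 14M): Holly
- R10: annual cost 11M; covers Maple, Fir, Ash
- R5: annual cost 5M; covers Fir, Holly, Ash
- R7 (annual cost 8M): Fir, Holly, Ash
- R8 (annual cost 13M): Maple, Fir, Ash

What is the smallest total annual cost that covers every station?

16

This is an integer covering problem.
Choose R10 and R5: together they cover Maple, Fir, Holly, Ash — every station.
Total annual cost: 11 + 5 = 16.
No cover costs less than 16.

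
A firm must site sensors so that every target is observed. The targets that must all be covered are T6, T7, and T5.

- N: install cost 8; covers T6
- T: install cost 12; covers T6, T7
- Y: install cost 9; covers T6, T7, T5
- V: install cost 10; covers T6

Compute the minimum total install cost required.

Y alone covers T6, T7, T5 — every target.
Total install cost: 9.
No cover costs less than 9.

9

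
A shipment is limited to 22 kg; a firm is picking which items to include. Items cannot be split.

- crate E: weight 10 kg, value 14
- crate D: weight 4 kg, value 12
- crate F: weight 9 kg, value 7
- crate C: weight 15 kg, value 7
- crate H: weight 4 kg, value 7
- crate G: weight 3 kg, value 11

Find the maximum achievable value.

44

Allowing fractional choices, the relaxed optimum would be about 44.8, but items are indivisible.
crate D + crate F + crate H + crate G: weight 4 + 9 + 4 + 3 = 20 ≤ 22, value 12 + 7 + 7 + 11 = 37.
crate E + crate D + crate H + crate G: weight 10 + 4 + 4 + 3 = 21 ≤ 22, value 14 + 12 + 7 + 11 = 44.
crate E + crate D + crate G: weight 10 + 4 + 3 = 17 ≤ 22, value 14 + 12 + 11 = 37.
Best is crate E, crate D, crate H, and crate G with total value 44.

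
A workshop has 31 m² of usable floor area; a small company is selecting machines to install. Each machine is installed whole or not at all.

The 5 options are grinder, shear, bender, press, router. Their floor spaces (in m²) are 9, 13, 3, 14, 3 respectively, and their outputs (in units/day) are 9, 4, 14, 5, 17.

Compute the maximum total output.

This is an integer program with binary decision variables.
Take grinder, bender, press, and router: floor space 9 + 3 + 14 + 3 = 29 ≤ 31, output 9 + 14 + 5 + 17 = 45.
No other feasible combination does better.

45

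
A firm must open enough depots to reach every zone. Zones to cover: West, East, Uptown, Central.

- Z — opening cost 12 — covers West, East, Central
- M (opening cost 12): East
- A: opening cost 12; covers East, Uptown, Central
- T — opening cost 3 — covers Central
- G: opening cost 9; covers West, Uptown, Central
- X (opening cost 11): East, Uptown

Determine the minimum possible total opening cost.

The greedy cost-per-new-zone heuristic would pick T, G, and X for 23, but a cheaper cover exists.
Choose G and X: together they cover West, East, Uptown, Central — every zone.
Total opening cost: 9 + 11 = 20.
No cover costs less than 20.

20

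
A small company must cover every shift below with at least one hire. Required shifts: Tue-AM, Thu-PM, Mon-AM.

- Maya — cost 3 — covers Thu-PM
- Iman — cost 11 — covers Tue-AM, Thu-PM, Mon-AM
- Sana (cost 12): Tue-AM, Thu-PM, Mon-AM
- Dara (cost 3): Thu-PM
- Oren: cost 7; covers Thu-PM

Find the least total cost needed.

11

This is a weighted set-cover instance.
The greedy cost-per-new-shift heuristic would pick Maya and Iman for 14, but a cheaper cover exists.
Iman alone covers Tue-AM, Thu-PM, Mon-AM — every shift.
Total cost: 11.
No cover costs less than 11.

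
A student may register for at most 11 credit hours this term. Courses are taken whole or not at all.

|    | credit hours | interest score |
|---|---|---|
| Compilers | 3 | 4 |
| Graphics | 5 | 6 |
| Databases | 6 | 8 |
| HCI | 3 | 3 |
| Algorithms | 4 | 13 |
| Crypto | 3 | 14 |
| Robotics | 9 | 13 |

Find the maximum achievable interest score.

HCI + Algorithms + Crypto: credit hours 3 + 4 + 3 = 10 ≤ 11, interest score 3 + 13 + 14 = 30.
Compilers + Algorithms + Crypto: credit hours 3 + 4 + 3 = 10 ≤ 11, interest score 4 + 13 + 14 = 31.
Best is Compilers, Algorithms, and Crypto with total interest score 31.

31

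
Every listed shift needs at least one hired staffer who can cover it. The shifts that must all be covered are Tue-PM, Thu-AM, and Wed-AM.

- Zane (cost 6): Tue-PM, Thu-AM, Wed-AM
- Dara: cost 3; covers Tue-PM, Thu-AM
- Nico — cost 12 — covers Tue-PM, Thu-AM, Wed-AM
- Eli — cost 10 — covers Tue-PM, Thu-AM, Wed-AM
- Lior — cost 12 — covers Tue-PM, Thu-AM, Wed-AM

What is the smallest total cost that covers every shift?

6

The greedy cost-per-new-shift heuristic would pick Dara and Zane for 9, but a cheaper cover exists.
Zane alone covers Tue-PM, Thu-AM, Wed-AM — every shift.
Total cost: 6.
No cover costs less than 6.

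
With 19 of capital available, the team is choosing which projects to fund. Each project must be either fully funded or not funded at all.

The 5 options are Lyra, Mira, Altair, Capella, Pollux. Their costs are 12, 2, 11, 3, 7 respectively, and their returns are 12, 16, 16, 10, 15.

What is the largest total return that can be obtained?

Allowing fractional choices, the relaxed optimum would be about 51.2, but projects are indivisible.
Mira + Capella + Pollux: cost 2 + 3 + 7 = 12 ≤ 19, return 16 + 10 + 15 = 41.
Lyra + Mira + Capella: cost 12 + 2 + 3 = 17 ≤ 19, return 12 + 16 + 10 = 38.
Mira + Altair + Capella: cost 2 + 11 + 3 = 16 ≤ 19, return 16 + 16 + 10 = 42.
Best is Mira, Altair, and Capella with total return 42.

42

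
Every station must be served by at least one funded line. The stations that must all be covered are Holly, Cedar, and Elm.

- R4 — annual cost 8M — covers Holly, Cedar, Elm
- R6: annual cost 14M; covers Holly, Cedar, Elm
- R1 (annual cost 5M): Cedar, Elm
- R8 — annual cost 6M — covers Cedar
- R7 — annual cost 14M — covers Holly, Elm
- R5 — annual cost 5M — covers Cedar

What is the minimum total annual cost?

The greedy cost-per-new-station heuristic would pick R1 and R4 for 13, but a cheaper cover exists.
R4 alone covers Holly, Cedar, Elm — every station.
Total annual cost: 8.
No cover costs less than 8.

8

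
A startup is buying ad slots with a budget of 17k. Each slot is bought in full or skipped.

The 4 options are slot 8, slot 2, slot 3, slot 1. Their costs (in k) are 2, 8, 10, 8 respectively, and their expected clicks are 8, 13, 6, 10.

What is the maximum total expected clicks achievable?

slot 2 + slot 1: cost 8 + 8 = 16 ≤ 17, expected clicks 13 + 10 = 23.
slot 8 + slot 2: cost 2 + 8 = 10 ≤ 17, expected clicks 8 + 13 = 21.
Best is slot 2 and slot 1 with total expected clicks 23.

23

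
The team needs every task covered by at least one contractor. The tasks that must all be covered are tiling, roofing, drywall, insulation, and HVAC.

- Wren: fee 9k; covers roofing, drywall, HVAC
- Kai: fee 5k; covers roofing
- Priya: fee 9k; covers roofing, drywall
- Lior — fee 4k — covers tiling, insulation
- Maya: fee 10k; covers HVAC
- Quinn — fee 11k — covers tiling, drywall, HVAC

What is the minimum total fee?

13

Choose Wren and Lior: together they cover tiling, roofing, drywall, insulation, HVAC — every task.
Total fee: 9 + 4 = 13.
No cover costs less than 13.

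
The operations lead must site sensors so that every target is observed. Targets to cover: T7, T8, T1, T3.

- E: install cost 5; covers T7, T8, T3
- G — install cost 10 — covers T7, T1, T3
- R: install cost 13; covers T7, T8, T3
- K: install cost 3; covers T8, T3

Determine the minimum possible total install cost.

The greedy cost-per-new-target heuristic would pick K, E, and G for 18, but a cheaper cover exists.
Choose G and K: together they cover T7, T8, T1, T3 — every target.
Total install cost: 10 + 3 = 13.
No cover costs less than 13.

13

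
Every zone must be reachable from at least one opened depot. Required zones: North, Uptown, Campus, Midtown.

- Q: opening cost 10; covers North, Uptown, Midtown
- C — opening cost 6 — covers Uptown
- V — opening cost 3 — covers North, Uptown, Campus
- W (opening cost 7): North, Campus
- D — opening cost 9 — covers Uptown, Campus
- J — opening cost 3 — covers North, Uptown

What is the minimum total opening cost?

Choose Q and V: together they cover North, Uptown, Campus, Midtown — every zone.
Total opening cost: 10 + 3 = 13.
No cover costs less than 13.

13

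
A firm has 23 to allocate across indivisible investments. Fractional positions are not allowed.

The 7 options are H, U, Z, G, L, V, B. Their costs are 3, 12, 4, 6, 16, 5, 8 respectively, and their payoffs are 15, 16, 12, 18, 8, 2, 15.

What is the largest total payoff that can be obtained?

Allowing fractional choices, the relaxed optimum would be about 62.7, but investments are indivisible.
H + Z + G + B: cost 3 + 4 + 6 + 8 = 21 ≤ 23, payoff 15 + 12 + 18 + 15 = 60.
H + G + V + B: cost 3 + 6 + 5 + 8 = 22 ≤ 23, payoff 15 + 18 + 2 + 15 = 50.
Best is H, Z, G, and B with total payoff 60.

60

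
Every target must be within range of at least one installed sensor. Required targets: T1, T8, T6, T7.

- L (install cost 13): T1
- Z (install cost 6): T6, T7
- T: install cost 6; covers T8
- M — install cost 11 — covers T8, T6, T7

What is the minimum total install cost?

24

The greedy cost-per-new-target heuristic would pick Z, T, and L for 25, but a cheaper cover exists.
Choose L and M: together they cover T1, T8, T6, T7 — every target.
Total install cost: 13 + 11 = 24.
No cover costs less than 24.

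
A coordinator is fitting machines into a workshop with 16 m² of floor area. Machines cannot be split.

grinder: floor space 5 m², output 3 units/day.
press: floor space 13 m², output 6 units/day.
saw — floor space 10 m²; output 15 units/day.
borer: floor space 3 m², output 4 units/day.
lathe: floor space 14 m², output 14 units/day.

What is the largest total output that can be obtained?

Allowing fractional choices, the relaxed optimum would be about 22.0, but machines are indivisible.
grinder + saw: floor space 5 + 10 = 15 ≤ 16, output 3 + 15 = 18.
saw + borer: floor space 10 + 3 = 13 ≤ 16, output 15 + 4 = 19.
Best is saw and borer with total output 19.

19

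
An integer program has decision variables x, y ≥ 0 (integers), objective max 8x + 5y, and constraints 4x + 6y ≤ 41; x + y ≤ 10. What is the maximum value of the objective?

(x,y)=(10,0) is feasible, giving 80.
(x,y)=(9,0) is feasible, giving 72.
No feasible integer point exceeds 80.

80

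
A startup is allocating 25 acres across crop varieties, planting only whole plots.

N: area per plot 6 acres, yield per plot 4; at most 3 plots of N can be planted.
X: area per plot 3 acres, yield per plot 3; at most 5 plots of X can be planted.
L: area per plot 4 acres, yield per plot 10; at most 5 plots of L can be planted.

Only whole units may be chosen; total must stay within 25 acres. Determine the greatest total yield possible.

1×X and 5×L: area 23 ≤ 25, yield 1·3 + 5·10 = 53.
5×L: area 20 ≤ 25, yield 5·10 = 50.
Best is 53.

53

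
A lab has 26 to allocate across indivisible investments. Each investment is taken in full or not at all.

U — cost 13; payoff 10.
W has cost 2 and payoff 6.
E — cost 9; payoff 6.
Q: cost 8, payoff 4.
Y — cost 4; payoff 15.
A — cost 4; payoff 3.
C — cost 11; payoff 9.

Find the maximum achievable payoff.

36

W + Q + Y + C: cost 2 + 8 + 4 + 11 = 25 ≤ 26, payoff 6 + 4 + 15 + 9 = 34.
W + E + Y + C: cost 2 + 9 + 4 + 11 = 26 ≤ 26, payoff 6 + 6 + 15 + 9 = 36.
U + W + Y + A: cost 13 + 2 + 4 + 4 = 23 ≤ 26, payoff 10 + 6 + 15 + 3 = 34.
Best is W, E, Y, and C with total payoff 36.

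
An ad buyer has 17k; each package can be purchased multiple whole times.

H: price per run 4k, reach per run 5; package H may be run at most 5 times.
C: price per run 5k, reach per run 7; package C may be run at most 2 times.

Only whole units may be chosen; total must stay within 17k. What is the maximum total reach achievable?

Take 3×H and 1×C: price 17 ≤ 17, reach 3·5 + 1·7 = 22.
No other integer combination yields more.

22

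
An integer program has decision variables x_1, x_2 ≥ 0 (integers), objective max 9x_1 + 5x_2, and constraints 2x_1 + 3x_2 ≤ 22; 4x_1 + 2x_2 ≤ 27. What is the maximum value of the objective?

Relaxing integrality, the LP optimum is 62.88 at (x_1,x_2) = (4.62, 4.25), which is not an integer point.
(x_1,x_2)=(5,3): 2·5+3·3=19≤22, 4·5+2·3=26≤27, objective 60.
(x_1,x_2)=(4,4): 2·4+3·4=20≤22, 4·4+2·4=24≤27, objective 56.
Maximum is 60 at (x_1,x_2)=(5,3).

60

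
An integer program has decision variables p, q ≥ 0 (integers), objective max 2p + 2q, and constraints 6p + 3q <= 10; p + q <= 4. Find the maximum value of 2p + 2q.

The continuous relaxation peaks at (0, 3.33) with value 6.67; rounding to a feasible lattice point costs some objective.
(p,q)=(0,3) is feasible, giving 6.
(p,q)=(0,2) is feasible, giving 4.
The best lattice point is (0,3), giving 6.

6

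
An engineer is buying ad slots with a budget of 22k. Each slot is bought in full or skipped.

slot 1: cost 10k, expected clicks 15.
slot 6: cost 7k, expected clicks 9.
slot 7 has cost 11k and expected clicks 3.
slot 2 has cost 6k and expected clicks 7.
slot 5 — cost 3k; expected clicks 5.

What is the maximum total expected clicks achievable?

29

slot 1 + slot 6 + slot 5: cost 10 + 7 + 3 = 20 ≤ 22, expected clicks 15 + 9 + 5 = 29.
slot 1 + slot 6: cost 10 + 7 = 17 ≤ 22, expected clicks 15 + 9 = 24.
slot 1 + slot 2 + slot 5: cost 10 + 6 + 3 = 19 ≤ 22, expected clicks 15 + 7 + 5 = 27.
Best is slot 1, slot 6, and slot 5 with total expected clicks 29.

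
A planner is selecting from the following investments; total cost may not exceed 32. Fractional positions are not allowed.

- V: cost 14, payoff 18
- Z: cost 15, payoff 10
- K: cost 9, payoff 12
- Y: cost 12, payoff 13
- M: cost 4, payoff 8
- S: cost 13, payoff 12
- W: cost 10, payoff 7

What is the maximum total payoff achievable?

39

This is an integer program with binary decision variables.
V + Y + M: cost 14 + 12 + 4 = 30 ≤ 32, payoff 18 + 13 + 8 = 39.
V + K + M: cost 14 + 9 + 4 = 27 ≤ 32, payoff 18 + 12 + 8 = 38.
Best is V, Y, and M with total payoff 39.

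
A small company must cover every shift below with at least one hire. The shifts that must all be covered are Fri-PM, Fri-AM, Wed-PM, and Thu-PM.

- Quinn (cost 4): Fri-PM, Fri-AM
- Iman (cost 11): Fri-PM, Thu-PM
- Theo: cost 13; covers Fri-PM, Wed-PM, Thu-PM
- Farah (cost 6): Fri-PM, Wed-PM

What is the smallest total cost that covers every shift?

17

The greedy cost-per-new-shift heuristic would pick Quinn, Farah, and Iman for 21, but a cheaper cover exists.
Choose Quinn and Theo: together they cover Fri-PM, Fri-AM, Wed-PM, Thu-PM — every shift.
Total cost: 4 + 13 = 17.
No cover costs less than 17.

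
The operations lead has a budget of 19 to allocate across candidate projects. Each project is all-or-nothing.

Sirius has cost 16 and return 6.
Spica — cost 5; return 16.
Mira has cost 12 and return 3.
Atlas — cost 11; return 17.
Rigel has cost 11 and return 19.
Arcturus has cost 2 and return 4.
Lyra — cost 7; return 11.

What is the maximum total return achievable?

39

This is a 0-1 knapsack instance.
Spica + Atlas + Arcturus: cost 5 + 11 + 2 = 18 ≤ 19, return 16 + 17 + 4 = 37.
Spica + Rigel: cost 5 + 11 = 16 ≤ 19, return 16 + 19 = 35.
Spica + Rigel + Arcturus: cost 5 + 11 + 2 = 18 ≤ 19, return 16 + 19 + 4 = 39.
Best is Spica, Rigel, and Arcturus with total return 39.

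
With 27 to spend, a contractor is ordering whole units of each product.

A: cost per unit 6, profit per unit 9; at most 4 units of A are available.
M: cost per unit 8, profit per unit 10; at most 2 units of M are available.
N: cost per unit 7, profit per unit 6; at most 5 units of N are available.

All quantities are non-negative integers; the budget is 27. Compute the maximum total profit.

A has the best ratio (9/6); taking only A gives at most 4×9 = 36 (stopped by the cost limit).
Mixing does better — 3×A and 1×M: cost 26 ≤ 27, profit 3·9 + 1·10 = 37.

37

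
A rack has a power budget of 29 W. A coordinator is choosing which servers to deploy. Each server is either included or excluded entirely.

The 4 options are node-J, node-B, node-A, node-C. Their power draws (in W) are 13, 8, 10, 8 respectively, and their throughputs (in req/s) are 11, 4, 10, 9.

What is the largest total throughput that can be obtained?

node-J + node-B + node-C: power draw 13 + 8 + 8 = 29 ≤ 29, throughput 11 + 4 + 9 = 24.
node-B + node-A + node-C: power draw 8 + 10 + 8 = 26 ≤ 29, throughput 4 + 10 + 9 = 23.
Best is node-J, node-B, and node-C with total throughput 24.

24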